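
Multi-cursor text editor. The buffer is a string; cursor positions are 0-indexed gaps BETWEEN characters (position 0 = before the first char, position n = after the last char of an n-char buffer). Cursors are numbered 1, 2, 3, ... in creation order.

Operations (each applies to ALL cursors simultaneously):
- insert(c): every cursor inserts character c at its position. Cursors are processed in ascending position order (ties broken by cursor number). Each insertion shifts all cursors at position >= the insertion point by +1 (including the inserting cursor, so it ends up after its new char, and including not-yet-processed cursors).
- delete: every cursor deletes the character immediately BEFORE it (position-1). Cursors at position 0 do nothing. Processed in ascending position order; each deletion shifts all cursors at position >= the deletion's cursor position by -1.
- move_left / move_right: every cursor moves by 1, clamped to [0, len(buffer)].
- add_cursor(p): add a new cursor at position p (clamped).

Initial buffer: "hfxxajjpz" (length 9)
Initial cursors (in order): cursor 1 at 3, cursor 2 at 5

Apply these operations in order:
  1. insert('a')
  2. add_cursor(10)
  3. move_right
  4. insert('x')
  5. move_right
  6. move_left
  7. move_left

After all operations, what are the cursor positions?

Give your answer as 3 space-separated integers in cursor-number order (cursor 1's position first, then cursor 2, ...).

After op 1 (insert('a')): buffer="hfxaxaajjpz" (len 11), cursors c1@4 c2@7, authorship ...1..2....
After op 2 (add_cursor(10)): buffer="hfxaxaajjpz" (len 11), cursors c1@4 c2@7 c3@10, authorship ...1..2....
After op 3 (move_right): buffer="hfxaxaajjpz" (len 11), cursors c1@5 c2@8 c3@11, authorship ...1..2....
After op 4 (insert('x')): buffer="hfxaxxaajxjpzx" (len 14), cursors c1@6 c2@10 c3@14, authorship ...1.1.2.2...3
After op 5 (move_right): buffer="hfxaxxaajxjpzx" (len 14), cursors c1@7 c2@11 c3@14, authorship ...1.1.2.2...3
After op 6 (move_left): buffer="hfxaxxaajxjpzx" (len 14), cursors c1@6 c2@10 c3@13, authorship ...1.1.2.2...3
After op 7 (move_left): buffer="hfxaxxaajxjpzx" (len 14), cursors c1@5 c2@9 c3@12, authorship ...1.1.2.2...3

Answer: 5 9 12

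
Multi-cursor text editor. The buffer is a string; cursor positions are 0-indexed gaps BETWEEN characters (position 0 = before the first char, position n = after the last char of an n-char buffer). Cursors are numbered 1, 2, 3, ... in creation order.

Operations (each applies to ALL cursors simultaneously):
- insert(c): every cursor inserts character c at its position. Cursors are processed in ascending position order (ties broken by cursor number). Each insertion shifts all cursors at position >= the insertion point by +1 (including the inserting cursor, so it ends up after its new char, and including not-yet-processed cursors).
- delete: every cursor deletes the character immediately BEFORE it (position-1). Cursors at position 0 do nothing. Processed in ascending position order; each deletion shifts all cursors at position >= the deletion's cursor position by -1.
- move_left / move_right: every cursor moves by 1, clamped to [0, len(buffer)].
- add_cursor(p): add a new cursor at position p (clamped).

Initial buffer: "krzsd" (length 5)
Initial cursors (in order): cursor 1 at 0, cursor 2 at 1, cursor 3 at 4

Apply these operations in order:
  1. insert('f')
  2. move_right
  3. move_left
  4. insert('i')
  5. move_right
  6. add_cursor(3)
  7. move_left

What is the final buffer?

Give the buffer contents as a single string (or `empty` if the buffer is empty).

Answer: fikfirzsfid

Derivation:
After op 1 (insert('f')): buffer="fkfrzsfd" (len 8), cursors c1@1 c2@3 c3@7, authorship 1.2...3.
After op 2 (move_right): buffer="fkfrzsfd" (len 8), cursors c1@2 c2@4 c3@8, authorship 1.2...3.
After op 3 (move_left): buffer="fkfrzsfd" (len 8), cursors c1@1 c2@3 c3@7, authorship 1.2...3.
After op 4 (insert('i')): buffer="fikfirzsfid" (len 11), cursors c1@2 c2@5 c3@10, authorship 11.22...33.
After op 5 (move_right): buffer="fikfirzsfid" (len 11), cursors c1@3 c2@6 c3@11, authorship 11.22...33.
After op 6 (add_cursor(3)): buffer="fikfirzsfid" (len 11), cursors c1@3 c4@3 c2@6 c3@11, authorship 11.22...33.
After op 7 (move_left): buffer="fikfirzsfid" (len 11), cursors c1@2 c4@2 c2@5 c3@10, authorship 11.22...33.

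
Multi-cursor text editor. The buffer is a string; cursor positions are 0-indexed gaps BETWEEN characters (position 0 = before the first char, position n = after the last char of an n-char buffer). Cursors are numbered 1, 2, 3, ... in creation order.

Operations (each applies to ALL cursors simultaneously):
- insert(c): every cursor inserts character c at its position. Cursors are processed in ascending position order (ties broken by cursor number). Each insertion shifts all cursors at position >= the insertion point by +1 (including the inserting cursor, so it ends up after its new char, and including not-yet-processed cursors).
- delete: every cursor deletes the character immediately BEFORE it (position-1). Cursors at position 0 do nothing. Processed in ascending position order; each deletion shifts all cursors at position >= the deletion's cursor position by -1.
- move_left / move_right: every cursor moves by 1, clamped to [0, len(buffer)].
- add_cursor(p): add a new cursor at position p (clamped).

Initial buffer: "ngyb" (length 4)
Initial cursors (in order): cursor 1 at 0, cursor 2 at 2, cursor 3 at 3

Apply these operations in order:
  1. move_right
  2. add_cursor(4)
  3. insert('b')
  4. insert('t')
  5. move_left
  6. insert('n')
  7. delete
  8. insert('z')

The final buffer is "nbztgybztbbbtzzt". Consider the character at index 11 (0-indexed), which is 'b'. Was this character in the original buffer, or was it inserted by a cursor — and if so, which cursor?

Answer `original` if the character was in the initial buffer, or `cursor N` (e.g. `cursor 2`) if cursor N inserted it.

After op 1 (move_right): buffer="ngyb" (len 4), cursors c1@1 c2@3 c3@4, authorship ....
After op 2 (add_cursor(4)): buffer="ngyb" (len 4), cursors c1@1 c2@3 c3@4 c4@4, authorship ....
After op 3 (insert('b')): buffer="nbgybbbb" (len 8), cursors c1@2 c2@5 c3@8 c4@8, authorship .1..2.34
After op 4 (insert('t')): buffer="nbtgybtbbbtt" (len 12), cursors c1@3 c2@7 c3@12 c4@12, authorship .11..22.3434
After op 5 (move_left): buffer="nbtgybtbbbtt" (len 12), cursors c1@2 c2@6 c3@11 c4@11, authorship .11..22.3434
After op 6 (insert('n')): buffer="nbntgybntbbbtnnt" (len 16), cursors c1@3 c2@8 c3@15 c4@15, authorship .111..222.343344
After op 7 (delete): buffer="nbtgybtbbbtt" (len 12), cursors c1@2 c2@6 c3@11 c4@11, authorship .11..22.3434
After op 8 (insert('z')): buffer="nbztgybztbbbtzzt" (len 16), cursors c1@3 c2@8 c3@15 c4@15, authorship .111..222.343344
Authorship (.=original, N=cursor N): . 1 1 1 . . 2 2 2 . 3 4 3 3 4 4
Index 11: author = 4

Answer: cursor 4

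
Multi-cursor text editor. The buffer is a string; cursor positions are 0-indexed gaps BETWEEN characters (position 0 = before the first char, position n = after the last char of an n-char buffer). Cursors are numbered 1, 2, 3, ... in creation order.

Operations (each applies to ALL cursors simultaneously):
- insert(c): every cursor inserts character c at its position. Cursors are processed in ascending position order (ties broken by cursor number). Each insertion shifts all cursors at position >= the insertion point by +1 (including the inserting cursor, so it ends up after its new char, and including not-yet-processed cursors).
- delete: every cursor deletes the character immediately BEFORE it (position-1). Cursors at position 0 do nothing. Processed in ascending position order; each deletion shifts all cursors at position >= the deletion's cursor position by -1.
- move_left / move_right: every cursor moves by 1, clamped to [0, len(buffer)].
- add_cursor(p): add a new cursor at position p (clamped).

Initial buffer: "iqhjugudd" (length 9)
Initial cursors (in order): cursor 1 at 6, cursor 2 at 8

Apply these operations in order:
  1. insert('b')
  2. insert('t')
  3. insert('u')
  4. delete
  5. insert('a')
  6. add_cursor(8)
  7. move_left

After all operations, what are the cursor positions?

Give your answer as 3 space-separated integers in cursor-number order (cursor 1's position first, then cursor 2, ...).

Answer: 8 13 7

Derivation:
After op 1 (insert('b')): buffer="iqhjugbudbd" (len 11), cursors c1@7 c2@10, authorship ......1..2.
After op 2 (insert('t')): buffer="iqhjugbtudbtd" (len 13), cursors c1@8 c2@12, authorship ......11..22.
After op 3 (insert('u')): buffer="iqhjugbtuudbtud" (len 15), cursors c1@9 c2@14, authorship ......111..222.
After op 4 (delete): buffer="iqhjugbtudbtd" (len 13), cursors c1@8 c2@12, authorship ......11..22.
After op 5 (insert('a')): buffer="iqhjugbtaudbtad" (len 15), cursors c1@9 c2@14, authorship ......111..222.
After op 6 (add_cursor(8)): buffer="iqhjugbtaudbtad" (len 15), cursors c3@8 c1@9 c2@14, authorship ......111..222.
After op 7 (move_left): buffer="iqhjugbtaudbtad" (len 15), cursors c3@7 c1@8 c2@13, authorship ......111..222.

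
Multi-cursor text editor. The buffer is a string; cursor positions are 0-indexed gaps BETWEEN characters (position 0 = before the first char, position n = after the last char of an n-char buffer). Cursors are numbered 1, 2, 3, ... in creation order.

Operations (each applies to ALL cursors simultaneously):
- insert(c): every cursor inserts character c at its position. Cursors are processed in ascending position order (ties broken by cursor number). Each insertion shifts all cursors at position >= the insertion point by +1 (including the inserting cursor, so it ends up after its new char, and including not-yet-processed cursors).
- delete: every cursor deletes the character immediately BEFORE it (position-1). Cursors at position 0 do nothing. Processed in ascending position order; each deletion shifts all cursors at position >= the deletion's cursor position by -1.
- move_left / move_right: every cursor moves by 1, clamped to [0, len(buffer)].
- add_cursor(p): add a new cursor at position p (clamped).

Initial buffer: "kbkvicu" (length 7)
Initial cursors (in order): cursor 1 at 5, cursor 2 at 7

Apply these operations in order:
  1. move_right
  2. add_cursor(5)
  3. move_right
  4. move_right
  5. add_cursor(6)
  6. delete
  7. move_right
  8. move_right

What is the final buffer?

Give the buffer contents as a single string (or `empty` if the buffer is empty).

After op 1 (move_right): buffer="kbkvicu" (len 7), cursors c1@6 c2@7, authorship .......
After op 2 (add_cursor(5)): buffer="kbkvicu" (len 7), cursors c3@5 c1@6 c2@7, authorship .......
After op 3 (move_right): buffer="kbkvicu" (len 7), cursors c3@6 c1@7 c2@7, authorship .......
After op 4 (move_right): buffer="kbkvicu" (len 7), cursors c1@7 c2@7 c3@7, authorship .......
After op 5 (add_cursor(6)): buffer="kbkvicu" (len 7), cursors c4@6 c1@7 c2@7 c3@7, authorship .......
After op 6 (delete): buffer="kbk" (len 3), cursors c1@3 c2@3 c3@3 c4@3, authorship ...
After op 7 (move_right): buffer="kbk" (len 3), cursors c1@3 c2@3 c3@3 c4@3, authorship ...
After op 8 (move_right): buffer="kbk" (len 3), cursors c1@3 c2@3 c3@3 c4@3, authorship ...

Answer: kbk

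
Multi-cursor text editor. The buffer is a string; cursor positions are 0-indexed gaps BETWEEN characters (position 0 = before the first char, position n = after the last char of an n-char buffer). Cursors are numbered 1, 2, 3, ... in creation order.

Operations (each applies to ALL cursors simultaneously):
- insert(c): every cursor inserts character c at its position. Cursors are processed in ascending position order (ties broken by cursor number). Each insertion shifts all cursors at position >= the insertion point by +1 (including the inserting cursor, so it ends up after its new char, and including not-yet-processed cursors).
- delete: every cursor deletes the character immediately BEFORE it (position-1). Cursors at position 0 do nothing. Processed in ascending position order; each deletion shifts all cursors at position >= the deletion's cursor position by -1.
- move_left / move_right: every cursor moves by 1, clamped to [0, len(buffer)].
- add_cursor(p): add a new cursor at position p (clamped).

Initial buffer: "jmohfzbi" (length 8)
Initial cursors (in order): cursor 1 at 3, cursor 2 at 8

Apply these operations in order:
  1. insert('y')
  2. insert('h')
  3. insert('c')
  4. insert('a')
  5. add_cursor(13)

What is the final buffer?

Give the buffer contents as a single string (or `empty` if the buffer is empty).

Answer: jmoyhcahfzbiyhca

Derivation:
After op 1 (insert('y')): buffer="jmoyhfzbiy" (len 10), cursors c1@4 c2@10, authorship ...1.....2
After op 2 (insert('h')): buffer="jmoyhhfzbiyh" (len 12), cursors c1@5 c2@12, authorship ...11.....22
After op 3 (insert('c')): buffer="jmoyhchfzbiyhc" (len 14), cursors c1@6 c2@14, authorship ...111.....222
After op 4 (insert('a')): buffer="jmoyhcahfzbiyhca" (len 16), cursors c1@7 c2@16, authorship ...1111.....2222
After op 5 (add_cursor(13)): buffer="jmoyhcahfzbiyhca" (len 16), cursors c1@7 c3@13 c2@16, authorship ...1111.....2222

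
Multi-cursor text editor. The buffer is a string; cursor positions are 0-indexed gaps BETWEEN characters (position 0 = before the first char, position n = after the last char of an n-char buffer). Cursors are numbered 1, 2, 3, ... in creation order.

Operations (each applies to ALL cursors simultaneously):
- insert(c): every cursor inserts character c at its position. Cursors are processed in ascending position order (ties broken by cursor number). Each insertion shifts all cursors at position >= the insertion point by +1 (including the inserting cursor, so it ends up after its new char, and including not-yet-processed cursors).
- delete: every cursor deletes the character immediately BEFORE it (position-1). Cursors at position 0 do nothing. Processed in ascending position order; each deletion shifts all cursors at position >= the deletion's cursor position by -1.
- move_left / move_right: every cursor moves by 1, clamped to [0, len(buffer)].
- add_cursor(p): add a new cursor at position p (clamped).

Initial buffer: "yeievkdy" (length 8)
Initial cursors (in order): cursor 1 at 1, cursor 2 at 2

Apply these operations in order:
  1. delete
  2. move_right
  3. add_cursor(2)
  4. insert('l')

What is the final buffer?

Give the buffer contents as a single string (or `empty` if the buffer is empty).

After op 1 (delete): buffer="ievkdy" (len 6), cursors c1@0 c2@0, authorship ......
After op 2 (move_right): buffer="ievkdy" (len 6), cursors c1@1 c2@1, authorship ......
After op 3 (add_cursor(2)): buffer="ievkdy" (len 6), cursors c1@1 c2@1 c3@2, authorship ......
After op 4 (insert('l')): buffer="illelvkdy" (len 9), cursors c1@3 c2@3 c3@5, authorship .12.3....

Answer: illelvkdy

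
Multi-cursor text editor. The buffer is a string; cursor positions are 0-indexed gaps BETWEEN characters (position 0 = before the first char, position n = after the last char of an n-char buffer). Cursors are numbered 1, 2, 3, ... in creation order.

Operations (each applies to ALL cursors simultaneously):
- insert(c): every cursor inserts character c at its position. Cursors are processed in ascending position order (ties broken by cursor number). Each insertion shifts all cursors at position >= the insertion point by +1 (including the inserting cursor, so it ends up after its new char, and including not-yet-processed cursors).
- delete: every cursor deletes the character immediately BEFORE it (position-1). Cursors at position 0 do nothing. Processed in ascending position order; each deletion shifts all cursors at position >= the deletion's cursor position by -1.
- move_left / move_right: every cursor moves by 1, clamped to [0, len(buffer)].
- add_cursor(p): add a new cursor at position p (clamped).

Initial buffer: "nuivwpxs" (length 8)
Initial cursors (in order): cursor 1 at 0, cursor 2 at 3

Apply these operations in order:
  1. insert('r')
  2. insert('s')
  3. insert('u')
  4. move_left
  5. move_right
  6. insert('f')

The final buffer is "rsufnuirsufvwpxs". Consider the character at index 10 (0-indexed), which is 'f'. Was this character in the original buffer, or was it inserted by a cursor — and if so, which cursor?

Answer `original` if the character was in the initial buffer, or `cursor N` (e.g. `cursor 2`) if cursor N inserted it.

Answer: cursor 2

Derivation:
After op 1 (insert('r')): buffer="rnuirvwpxs" (len 10), cursors c1@1 c2@5, authorship 1...2.....
After op 2 (insert('s')): buffer="rsnuirsvwpxs" (len 12), cursors c1@2 c2@7, authorship 11...22.....
After op 3 (insert('u')): buffer="rsunuirsuvwpxs" (len 14), cursors c1@3 c2@9, authorship 111...222.....
After op 4 (move_left): buffer="rsunuirsuvwpxs" (len 14), cursors c1@2 c2@8, authorship 111...222.....
After op 5 (move_right): buffer="rsunuirsuvwpxs" (len 14), cursors c1@3 c2@9, authorship 111...222.....
After op 6 (insert('f')): buffer="rsufnuirsufvwpxs" (len 16), cursors c1@4 c2@11, authorship 1111...2222.....
Authorship (.=original, N=cursor N): 1 1 1 1 . . . 2 2 2 2 . . . . .
Index 10: author = 2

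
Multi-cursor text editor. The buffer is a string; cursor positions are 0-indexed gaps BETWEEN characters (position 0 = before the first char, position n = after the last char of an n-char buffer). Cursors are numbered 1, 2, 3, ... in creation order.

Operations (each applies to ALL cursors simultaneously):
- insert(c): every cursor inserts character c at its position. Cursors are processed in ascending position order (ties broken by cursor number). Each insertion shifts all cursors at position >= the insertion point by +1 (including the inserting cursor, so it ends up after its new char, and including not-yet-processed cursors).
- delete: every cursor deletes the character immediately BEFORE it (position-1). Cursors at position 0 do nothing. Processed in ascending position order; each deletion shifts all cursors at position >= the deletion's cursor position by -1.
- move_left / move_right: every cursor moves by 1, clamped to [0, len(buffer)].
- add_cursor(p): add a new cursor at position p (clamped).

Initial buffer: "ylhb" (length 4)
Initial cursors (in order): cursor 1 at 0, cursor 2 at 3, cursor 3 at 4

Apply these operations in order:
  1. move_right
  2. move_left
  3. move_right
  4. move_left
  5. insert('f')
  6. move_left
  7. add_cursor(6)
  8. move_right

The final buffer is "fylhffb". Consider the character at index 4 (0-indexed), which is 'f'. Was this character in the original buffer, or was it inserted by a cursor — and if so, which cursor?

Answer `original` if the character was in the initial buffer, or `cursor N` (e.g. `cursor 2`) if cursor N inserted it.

After op 1 (move_right): buffer="ylhb" (len 4), cursors c1@1 c2@4 c3@4, authorship ....
After op 2 (move_left): buffer="ylhb" (len 4), cursors c1@0 c2@3 c3@3, authorship ....
After op 3 (move_right): buffer="ylhb" (len 4), cursors c1@1 c2@4 c3@4, authorship ....
After op 4 (move_left): buffer="ylhb" (len 4), cursors c1@0 c2@3 c3@3, authorship ....
After op 5 (insert('f')): buffer="fylhffb" (len 7), cursors c1@1 c2@6 c3@6, authorship 1...23.
After op 6 (move_left): buffer="fylhffb" (len 7), cursors c1@0 c2@5 c3@5, authorship 1...23.
After op 7 (add_cursor(6)): buffer="fylhffb" (len 7), cursors c1@0 c2@5 c3@5 c4@6, authorship 1...23.
After op 8 (move_right): buffer="fylhffb" (len 7), cursors c1@1 c2@6 c3@6 c4@7, authorship 1...23.
Authorship (.=original, N=cursor N): 1 . . . 2 3 .
Index 4: author = 2

Answer: cursor 2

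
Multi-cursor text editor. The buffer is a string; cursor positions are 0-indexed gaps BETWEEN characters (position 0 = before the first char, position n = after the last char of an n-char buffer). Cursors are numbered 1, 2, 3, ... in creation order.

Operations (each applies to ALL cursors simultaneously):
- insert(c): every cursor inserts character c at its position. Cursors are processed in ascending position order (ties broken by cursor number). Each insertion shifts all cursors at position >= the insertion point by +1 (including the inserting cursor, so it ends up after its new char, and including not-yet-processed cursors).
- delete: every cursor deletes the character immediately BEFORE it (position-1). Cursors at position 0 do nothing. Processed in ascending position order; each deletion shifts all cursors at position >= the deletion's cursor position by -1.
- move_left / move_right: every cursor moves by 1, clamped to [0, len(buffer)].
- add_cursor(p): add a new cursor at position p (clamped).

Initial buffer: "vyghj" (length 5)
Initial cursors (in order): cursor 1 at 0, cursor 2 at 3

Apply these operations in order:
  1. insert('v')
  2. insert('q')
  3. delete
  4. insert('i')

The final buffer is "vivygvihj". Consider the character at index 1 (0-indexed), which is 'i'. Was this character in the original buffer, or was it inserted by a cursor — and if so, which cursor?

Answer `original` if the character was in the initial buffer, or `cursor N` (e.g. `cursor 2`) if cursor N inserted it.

Answer: cursor 1

Derivation:
After op 1 (insert('v')): buffer="vvygvhj" (len 7), cursors c1@1 c2@5, authorship 1...2..
After op 2 (insert('q')): buffer="vqvygvqhj" (len 9), cursors c1@2 c2@7, authorship 11...22..
After op 3 (delete): buffer="vvygvhj" (len 7), cursors c1@1 c2@5, authorship 1...2..
After op 4 (insert('i')): buffer="vivygvihj" (len 9), cursors c1@2 c2@7, authorship 11...22..
Authorship (.=original, N=cursor N): 1 1 . . . 2 2 . .
Index 1: author = 1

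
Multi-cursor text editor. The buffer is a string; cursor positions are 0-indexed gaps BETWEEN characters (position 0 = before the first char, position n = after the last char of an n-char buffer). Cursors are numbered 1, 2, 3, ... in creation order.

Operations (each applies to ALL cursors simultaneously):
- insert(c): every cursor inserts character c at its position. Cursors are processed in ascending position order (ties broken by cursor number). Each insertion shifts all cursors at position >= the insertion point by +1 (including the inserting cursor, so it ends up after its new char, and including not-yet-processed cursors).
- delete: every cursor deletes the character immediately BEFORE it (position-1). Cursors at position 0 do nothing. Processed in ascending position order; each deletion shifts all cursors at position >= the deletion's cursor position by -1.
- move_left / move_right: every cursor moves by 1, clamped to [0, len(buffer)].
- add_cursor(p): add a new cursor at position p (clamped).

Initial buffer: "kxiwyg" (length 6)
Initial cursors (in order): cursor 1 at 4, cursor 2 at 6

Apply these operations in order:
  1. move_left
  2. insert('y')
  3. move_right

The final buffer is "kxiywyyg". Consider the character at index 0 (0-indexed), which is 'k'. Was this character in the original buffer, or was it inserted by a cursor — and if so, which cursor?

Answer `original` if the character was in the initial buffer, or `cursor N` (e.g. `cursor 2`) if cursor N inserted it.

After op 1 (move_left): buffer="kxiwyg" (len 6), cursors c1@3 c2@5, authorship ......
After op 2 (insert('y')): buffer="kxiywyyg" (len 8), cursors c1@4 c2@7, authorship ...1..2.
After op 3 (move_right): buffer="kxiywyyg" (len 8), cursors c1@5 c2@8, authorship ...1..2.
Authorship (.=original, N=cursor N): . . . 1 . . 2 .
Index 0: author = original

Answer: original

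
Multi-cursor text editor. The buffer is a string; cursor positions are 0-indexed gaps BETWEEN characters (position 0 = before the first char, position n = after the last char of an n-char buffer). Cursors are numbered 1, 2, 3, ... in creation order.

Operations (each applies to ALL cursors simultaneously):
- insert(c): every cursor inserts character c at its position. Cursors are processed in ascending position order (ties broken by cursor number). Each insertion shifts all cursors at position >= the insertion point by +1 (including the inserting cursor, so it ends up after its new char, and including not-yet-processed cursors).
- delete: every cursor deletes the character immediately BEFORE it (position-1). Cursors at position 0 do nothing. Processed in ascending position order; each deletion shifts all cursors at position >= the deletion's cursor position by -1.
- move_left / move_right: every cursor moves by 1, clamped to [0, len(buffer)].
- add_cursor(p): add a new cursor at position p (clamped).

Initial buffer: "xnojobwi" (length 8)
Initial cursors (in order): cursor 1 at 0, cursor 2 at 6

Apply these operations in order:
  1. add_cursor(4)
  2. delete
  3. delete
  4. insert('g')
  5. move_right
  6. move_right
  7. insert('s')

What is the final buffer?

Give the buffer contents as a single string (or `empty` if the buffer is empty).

Answer: gxnsggwiss

Derivation:
After op 1 (add_cursor(4)): buffer="xnojobwi" (len 8), cursors c1@0 c3@4 c2@6, authorship ........
After op 2 (delete): buffer="xnoowi" (len 6), cursors c1@0 c3@3 c2@4, authorship ......
After op 3 (delete): buffer="xnwi" (len 4), cursors c1@0 c2@2 c3@2, authorship ....
After op 4 (insert('g')): buffer="gxnggwi" (len 7), cursors c1@1 c2@5 c3@5, authorship 1..23..
After op 5 (move_right): buffer="gxnggwi" (len 7), cursors c1@2 c2@6 c3@6, authorship 1..23..
After op 6 (move_right): buffer="gxnggwi" (len 7), cursors c1@3 c2@7 c3@7, authorship 1..23..
After op 7 (insert('s')): buffer="gxnsggwiss" (len 10), cursors c1@4 c2@10 c3@10, authorship 1..123..23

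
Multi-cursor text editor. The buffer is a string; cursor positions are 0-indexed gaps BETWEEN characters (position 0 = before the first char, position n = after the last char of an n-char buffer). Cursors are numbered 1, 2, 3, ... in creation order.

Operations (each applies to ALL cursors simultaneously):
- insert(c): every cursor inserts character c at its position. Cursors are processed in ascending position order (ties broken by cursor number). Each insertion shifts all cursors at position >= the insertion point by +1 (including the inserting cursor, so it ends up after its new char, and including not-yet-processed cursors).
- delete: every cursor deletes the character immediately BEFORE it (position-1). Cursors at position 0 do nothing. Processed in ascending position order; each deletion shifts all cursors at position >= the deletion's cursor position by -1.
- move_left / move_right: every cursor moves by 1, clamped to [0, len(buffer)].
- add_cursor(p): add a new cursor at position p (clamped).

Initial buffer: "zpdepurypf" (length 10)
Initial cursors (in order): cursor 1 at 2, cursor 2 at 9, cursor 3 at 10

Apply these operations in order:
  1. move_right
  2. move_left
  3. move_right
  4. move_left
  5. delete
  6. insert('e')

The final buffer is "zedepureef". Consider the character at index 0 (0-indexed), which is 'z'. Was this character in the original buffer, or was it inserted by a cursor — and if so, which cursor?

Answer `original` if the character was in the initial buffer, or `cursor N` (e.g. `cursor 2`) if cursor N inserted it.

Answer: original

Derivation:
After op 1 (move_right): buffer="zpdepurypf" (len 10), cursors c1@3 c2@10 c3@10, authorship ..........
After op 2 (move_left): buffer="zpdepurypf" (len 10), cursors c1@2 c2@9 c3@9, authorship ..........
After op 3 (move_right): buffer="zpdepurypf" (len 10), cursors c1@3 c2@10 c3@10, authorship ..........
After op 4 (move_left): buffer="zpdepurypf" (len 10), cursors c1@2 c2@9 c3@9, authorship ..........
After op 5 (delete): buffer="zdepurf" (len 7), cursors c1@1 c2@6 c3@6, authorship .......
After op 6 (insert('e')): buffer="zedepureef" (len 10), cursors c1@2 c2@9 c3@9, authorship .1.....23.
Authorship (.=original, N=cursor N): . 1 . . . . . 2 3 .
Index 0: author = original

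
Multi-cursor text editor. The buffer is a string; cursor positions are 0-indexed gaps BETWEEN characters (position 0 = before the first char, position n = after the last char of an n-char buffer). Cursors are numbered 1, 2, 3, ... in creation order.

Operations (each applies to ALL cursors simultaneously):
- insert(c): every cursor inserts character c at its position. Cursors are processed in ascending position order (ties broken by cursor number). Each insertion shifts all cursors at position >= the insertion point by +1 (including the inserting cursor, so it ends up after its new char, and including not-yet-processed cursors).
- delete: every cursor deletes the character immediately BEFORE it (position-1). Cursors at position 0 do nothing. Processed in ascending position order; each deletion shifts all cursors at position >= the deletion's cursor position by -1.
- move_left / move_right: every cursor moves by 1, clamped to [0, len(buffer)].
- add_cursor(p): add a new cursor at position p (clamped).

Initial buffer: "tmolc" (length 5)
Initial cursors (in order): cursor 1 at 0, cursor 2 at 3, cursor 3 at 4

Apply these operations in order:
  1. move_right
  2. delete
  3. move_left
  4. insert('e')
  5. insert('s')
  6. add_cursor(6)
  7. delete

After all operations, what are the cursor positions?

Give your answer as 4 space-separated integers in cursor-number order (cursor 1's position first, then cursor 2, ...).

After op 1 (move_right): buffer="tmolc" (len 5), cursors c1@1 c2@4 c3@5, authorship .....
After op 2 (delete): buffer="mo" (len 2), cursors c1@0 c2@2 c3@2, authorship ..
After op 3 (move_left): buffer="mo" (len 2), cursors c1@0 c2@1 c3@1, authorship ..
After op 4 (insert('e')): buffer="emeeo" (len 5), cursors c1@1 c2@4 c3@4, authorship 1.23.
After op 5 (insert('s')): buffer="esmeesso" (len 8), cursors c1@2 c2@7 c3@7, authorship 11.2323.
After op 6 (add_cursor(6)): buffer="esmeesso" (len 8), cursors c1@2 c4@6 c2@7 c3@7, authorship 11.2323.
After op 7 (delete): buffer="emeo" (len 4), cursors c1@1 c2@3 c3@3 c4@3, authorship 1.2.

Answer: 1 3 3 3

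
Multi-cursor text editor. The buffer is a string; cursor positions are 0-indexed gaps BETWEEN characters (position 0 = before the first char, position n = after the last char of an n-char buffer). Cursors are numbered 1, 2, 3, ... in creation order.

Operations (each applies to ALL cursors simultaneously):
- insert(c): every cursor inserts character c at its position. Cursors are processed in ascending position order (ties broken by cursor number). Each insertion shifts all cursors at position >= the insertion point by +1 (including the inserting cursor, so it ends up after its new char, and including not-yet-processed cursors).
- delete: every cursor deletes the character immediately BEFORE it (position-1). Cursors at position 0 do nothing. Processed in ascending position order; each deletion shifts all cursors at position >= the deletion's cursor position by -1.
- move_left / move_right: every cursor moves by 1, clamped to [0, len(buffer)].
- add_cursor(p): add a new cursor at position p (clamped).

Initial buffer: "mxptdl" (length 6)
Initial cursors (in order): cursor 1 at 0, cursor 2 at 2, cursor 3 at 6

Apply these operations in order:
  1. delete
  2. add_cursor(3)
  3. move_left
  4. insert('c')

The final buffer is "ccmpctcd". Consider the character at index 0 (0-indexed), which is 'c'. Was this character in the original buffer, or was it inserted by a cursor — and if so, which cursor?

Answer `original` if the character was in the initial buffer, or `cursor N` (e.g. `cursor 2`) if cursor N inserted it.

Answer: cursor 1

Derivation:
After op 1 (delete): buffer="mptd" (len 4), cursors c1@0 c2@1 c3@4, authorship ....
After op 2 (add_cursor(3)): buffer="mptd" (len 4), cursors c1@0 c2@1 c4@3 c3@4, authorship ....
After op 3 (move_left): buffer="mptd" (len 4), cursors c1@0 c2@0 c4@2 c3@3, authorship ....
After op 4 (insert('c')): buffer="ccmpctcd" (len 8), cursors c1@2 c2@2 c4@5 c3@7, authorship 12..4.3.
Authorship (.=original, N=cursor N): 1 2 . . 4 . 3 .
Index 0: author = 1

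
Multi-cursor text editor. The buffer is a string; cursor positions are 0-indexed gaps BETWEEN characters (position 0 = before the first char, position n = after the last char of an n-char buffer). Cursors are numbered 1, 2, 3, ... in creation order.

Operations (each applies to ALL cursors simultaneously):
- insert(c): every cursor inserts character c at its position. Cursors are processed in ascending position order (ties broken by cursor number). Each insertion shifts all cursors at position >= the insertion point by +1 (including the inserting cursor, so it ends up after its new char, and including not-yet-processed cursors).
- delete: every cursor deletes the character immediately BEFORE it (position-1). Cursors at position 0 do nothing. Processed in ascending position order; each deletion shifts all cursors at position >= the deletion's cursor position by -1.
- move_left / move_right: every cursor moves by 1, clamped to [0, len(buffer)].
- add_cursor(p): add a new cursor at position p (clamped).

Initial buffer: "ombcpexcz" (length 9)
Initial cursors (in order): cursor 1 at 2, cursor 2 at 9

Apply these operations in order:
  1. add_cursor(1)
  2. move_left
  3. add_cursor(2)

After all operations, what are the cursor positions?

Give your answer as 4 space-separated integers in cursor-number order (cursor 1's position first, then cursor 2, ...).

After op 1 (add_cursor(1)): buffer="ombcpexcz" (len 9), cursors c3@1 c1@2 c2@9, authorship .........
After op 2 (move_left): buffer="ombcpexcz" (len 9), cursors c3@0 c1@1 c2@8, authorship .........
After op 3 (add_cursor(2)): buffer="ombcpexcz" (len 9), cursors c3@0 c1@1 c4@2 c2@8, authorship .........

Answer: 1 8 0 2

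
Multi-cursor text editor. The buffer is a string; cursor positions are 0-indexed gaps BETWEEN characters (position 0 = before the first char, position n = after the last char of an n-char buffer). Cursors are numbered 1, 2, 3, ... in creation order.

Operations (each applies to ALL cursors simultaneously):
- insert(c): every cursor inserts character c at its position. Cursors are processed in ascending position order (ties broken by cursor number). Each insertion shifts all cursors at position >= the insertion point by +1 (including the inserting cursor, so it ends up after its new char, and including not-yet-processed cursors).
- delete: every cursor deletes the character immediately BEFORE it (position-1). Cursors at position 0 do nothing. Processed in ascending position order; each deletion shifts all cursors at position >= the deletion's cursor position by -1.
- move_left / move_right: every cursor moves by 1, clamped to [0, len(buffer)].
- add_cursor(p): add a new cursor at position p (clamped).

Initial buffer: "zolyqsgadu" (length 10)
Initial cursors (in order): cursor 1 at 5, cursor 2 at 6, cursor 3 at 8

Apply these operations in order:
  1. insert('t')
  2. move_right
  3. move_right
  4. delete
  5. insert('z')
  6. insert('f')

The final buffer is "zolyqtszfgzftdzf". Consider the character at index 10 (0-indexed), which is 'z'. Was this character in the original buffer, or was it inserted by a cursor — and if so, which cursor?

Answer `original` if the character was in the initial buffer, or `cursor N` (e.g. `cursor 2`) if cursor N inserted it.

After op 1 (insert('t')): buffer="zolyqtstgatdu" (len 13), cursors c1@6 c2@8 c3@11, authorship .....1.2..3..
After op 2 (move_right): buffer="zolyqtstgatdu" (len 13), cursors c1@7 c2@9 c3@12, authorship .....1.2..3..
After op 3 (move_right): buffer="zolyqtstgatdu" (len 13), cursors c1@8 c2@10 c3@13, authorship .....1.2..3..
After op 4 (delete): buffer="zolyqtsgtd" (len 10), cursors c1@7 c2@8 c3@10, authorship .....1..3.
After op 5 (insert('z')): buffer="zolyqtszgztdz" (len 13), cursors c1@8 c2@10 c3@13, authorship .....1.1.23.3
After op 6 (insert('f')): buffer="zolyqtszfgzftdzf" (len 16), cursors c1@9 c2@12 c3@16, authorship .....1.11.223.33
Authorship (.=original, N=cursor N): . . . . . 1 . 1 1 . 2 2 3 . 3 3
Index 10: author = 2

Answer: cursor 2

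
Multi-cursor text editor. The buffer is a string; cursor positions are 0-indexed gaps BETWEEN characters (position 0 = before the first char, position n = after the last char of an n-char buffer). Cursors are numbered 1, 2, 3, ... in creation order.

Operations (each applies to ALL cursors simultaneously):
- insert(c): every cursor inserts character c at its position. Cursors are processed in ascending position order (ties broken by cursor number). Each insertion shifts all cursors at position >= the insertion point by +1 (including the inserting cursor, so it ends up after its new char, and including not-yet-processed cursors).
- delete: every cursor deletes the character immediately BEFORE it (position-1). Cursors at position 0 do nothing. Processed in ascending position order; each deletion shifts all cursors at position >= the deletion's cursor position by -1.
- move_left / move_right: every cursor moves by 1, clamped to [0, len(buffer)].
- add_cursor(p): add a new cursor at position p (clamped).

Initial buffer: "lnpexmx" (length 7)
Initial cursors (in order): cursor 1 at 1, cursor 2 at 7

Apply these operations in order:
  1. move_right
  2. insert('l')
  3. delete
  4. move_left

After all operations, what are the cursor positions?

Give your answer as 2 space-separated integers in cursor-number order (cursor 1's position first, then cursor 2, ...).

After op 1 (move_right): buffer="lnpexmx" (len 7), cursors c1@2 c2@7, authorship .......
After op 2 (insert('l')): buffer="lnlpexmxl" (len 9), cursors c1@3 c2@9, authorship ..1.....2
After op 3 (delete): buffer="lnpexmx" (len 7), cursors c1@2 c2@7, authorship .......
After op 4 (move_left): buffer="lnpexmx" (len 7), cursors c1@1 c2@6, authorship .......

Answer: 1 6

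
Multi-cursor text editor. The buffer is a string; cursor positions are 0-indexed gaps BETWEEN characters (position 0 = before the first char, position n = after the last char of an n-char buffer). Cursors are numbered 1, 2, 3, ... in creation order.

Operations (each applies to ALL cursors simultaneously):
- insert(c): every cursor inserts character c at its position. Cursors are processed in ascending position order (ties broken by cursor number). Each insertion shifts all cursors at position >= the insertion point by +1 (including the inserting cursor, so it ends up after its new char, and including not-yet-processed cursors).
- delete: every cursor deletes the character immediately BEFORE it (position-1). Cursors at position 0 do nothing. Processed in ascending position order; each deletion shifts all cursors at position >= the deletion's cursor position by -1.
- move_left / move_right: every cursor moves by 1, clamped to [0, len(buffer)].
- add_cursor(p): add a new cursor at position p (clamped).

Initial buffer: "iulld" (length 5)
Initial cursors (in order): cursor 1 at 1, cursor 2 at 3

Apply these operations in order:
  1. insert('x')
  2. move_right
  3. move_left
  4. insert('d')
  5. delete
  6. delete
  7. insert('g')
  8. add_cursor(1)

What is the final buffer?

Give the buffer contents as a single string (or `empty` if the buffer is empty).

Answer: igulgld

Derivation:
After op 1 (insert('x')): buffer="ixulxld" (len 7), cursors c1@2 c2@5, authorship .1..2..
After op 2 (move_right): buffer="ixulxld" (len 7), cursors c1@3 c2@6, authorship .1..2..
After op 3 (move_left): buffer="ixulxld" (len 7), cursors c1@2 c2@5, authorship .1..2..
After op 4 (insert('d')): buffer="ixdulxdld" (len 9), cursors c1@3 c2@7, authorship .11..22..
After op 5 (delete): buffer="ixulxld" (len 7), cursors c1@2 c2@5, authorship .1..2..
After op 6 (delete): buffer="iulld" (len 5), cursors c1@1 c2@3, authorship .....
After op 7 (insert('g')): buffer="igulgld" (len 7), cursors c1@2 c2@5, authorship .1..2..
After op 8 (add_cursor(1)): buffer="igulgld" (len 7), cursors c3@1 c1@2 c2@5, authorship .1..2..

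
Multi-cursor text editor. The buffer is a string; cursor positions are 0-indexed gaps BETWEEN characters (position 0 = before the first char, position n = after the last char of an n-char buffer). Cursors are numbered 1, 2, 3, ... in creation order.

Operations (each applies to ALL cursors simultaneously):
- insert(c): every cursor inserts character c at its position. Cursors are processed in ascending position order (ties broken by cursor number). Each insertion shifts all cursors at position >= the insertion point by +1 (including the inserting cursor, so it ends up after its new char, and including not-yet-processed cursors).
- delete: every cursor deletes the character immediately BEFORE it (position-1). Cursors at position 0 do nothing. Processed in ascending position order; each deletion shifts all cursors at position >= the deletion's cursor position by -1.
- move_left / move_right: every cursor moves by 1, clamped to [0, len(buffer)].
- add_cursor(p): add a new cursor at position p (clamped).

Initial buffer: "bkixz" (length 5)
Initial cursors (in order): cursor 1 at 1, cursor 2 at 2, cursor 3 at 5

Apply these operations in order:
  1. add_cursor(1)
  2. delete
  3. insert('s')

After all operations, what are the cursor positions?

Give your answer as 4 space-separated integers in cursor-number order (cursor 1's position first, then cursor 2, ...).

After op 1 (add_cursor(1)): buffer="bkixz" (len 5), cursors c1@1 c4@1 c2@2 c3@5, authorship .....
After op 2 (delete): buffer="ix" (len 2), cursors c1@0 c2@0 c4@0 c3@2, authorship ..
After op 3 (insert('s')): buffer="sssixs" (len 6), cursors c1@3 c2@3 c4@3 c3@6, authorship 124..3

Answer: 3 3 6 3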